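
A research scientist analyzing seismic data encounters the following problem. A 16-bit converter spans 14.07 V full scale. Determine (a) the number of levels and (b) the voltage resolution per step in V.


Step 1 — number of quantization levels:
L = 2^N = 2^16 = 65536

Step 2 — LSB step size:
delta = Vfs / L
      = 14.07 / 65536
      = 0.00021469 V

Levels = 65536; step size = 0.00021469 V


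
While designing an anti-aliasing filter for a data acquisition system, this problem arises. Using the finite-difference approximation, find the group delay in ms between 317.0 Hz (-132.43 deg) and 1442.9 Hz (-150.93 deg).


Group delay from phase difference:
tau = -d(phi)/d(omega)
d(phi) = -18.5 deg = -0.322886 rad
d(omega) = 2*pi*(1442.9 - 317.0) = 7074.2383 rad/s
tau = -(-0.322886) / 7074.2383
    = 0.0456 ms

0.0456 ms


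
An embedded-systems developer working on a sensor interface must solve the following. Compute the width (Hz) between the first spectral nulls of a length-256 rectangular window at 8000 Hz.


Main lobe width for a rectangular window:
Width = 2 * fs / N
      = 2 * 8000 / 256
      = 16000 / 256
      = 62.5 Hz

62.5 Hz


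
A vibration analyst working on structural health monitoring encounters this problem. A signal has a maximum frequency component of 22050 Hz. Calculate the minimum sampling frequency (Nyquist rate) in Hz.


The Nyquist rate is twice the maximum frequency component.
fs_min = 2 * fmax
      = 2 * 22050
      = 44100 Hz

44100


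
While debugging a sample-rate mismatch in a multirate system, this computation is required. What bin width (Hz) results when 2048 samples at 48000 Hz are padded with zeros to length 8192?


Frequency resolution after zero-padding:
N_padded = 2048 * 4 = 8192
df = fs / N_padded
   = 48000 / 8192
   = 5.8594 Hz

5.8594 Hz


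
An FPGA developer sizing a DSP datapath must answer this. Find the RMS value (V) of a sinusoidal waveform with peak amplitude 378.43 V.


RMS voltage for a sinusoidal waveform:
V_rms = V_peak / sqrt(2)
      = 378.43 / 1.414214
      = 267.59 V

267.59 V


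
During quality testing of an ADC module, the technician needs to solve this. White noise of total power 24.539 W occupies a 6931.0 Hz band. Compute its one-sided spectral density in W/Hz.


Power spectral density:
PSD = P / BW
    = 24.539 / 6931.0
    = 0.00354047 W/Hz

0.00354047 W/Hz


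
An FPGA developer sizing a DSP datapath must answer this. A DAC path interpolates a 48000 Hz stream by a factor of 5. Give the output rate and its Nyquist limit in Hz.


Step 1 — output sample rate after interpolation by L:
fs_out = L * fs_in = 5 * 48000 = 240000 Hz

Step 2 — Nyquist frequency of the output stream:
f_Nyq = fs_out / 2 = 240000 / 2 = 120000.0 Hz

fs_out = 240000 Hz; f_Nyquist = 120000.0 Hz


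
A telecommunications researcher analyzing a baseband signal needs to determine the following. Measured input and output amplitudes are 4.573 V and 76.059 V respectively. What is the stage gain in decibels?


Voltage gain in dB:
G = 20 * log10(Vout / Vin)
  = 20 * log10(76.059 / 4.573)
  = 20 * log10(16.632189)
  = 20 * 1.220949
  = 24.42 dB

24.42 dB


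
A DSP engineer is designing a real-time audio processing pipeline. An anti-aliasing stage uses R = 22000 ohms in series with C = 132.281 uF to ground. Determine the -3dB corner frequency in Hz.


Cutoff frequency of a first-order RC filter:
fc = 1 / (2 * pi * R * C)
C = 132.281 uF = 0.000132281 F
fc = 1 / (2 * pi * 22000 * 0.000132281)
   = 1 / 18.285212783618
   = 0.054689 Hz

0.054689 Hz


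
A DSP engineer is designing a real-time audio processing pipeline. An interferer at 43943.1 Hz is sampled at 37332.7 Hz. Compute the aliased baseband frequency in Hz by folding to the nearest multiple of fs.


Compute the nearest integer multiple of fs to the signal:
n = round(43943.1 / 37332.7) = 1
f_alias = |43943.1 - 1 * 37332.7|
        = |43943.1 - 37332.7|
        = 6610.4 Hz

6610.4


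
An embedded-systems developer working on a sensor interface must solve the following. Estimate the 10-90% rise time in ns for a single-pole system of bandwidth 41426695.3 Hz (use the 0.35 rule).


Rise time from bandwidth relationship:
tr = 0.35 / BW
   = 0.35 / 41426695.3
   = 8.448658467e-09 s
   = 8.4487 ns

8.4487 ns


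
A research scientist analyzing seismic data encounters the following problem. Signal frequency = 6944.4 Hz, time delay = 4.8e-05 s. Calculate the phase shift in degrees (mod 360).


Phase shift from frequency and time delay:
phi = 360 * f * t_delay
    = 360 * 6944.4 * 4.8e-05
    = 120.0 degrees
    mod 360 = 120.0 degrees

120.0 degrees


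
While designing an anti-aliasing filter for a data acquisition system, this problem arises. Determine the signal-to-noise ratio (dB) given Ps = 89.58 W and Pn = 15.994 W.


SNR in decibels:
SNR = 10 * log10(Ps / Pn)
    = 10 * log10(89.58 / 15.994)
    = 10 * log10(5.6009)
    = 10 * 0.7483
    = 7.48 dB

7.48 dB


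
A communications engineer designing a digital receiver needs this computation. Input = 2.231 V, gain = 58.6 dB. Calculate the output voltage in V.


Output voltage from dB gain:
V_out = V_in * 10^(gain_dB / 20)
      = 2.231 * 10^(58.6 / 20)
      = 2.231 * 851.138038
      = 1898.889 V

1898.889 V


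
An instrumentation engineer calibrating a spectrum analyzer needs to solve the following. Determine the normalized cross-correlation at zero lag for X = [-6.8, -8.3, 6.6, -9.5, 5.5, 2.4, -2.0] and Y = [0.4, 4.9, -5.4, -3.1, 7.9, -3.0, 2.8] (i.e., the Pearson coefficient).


Pearson correlation coefficient (population):
r = cov(X,Y) / (std(X) * std(Y))
Mean X = -1.7286, Mean Y = 0.6429
Cov(X,Y) = -1.593061
Std(X) = 6.187941, Std(Y) = 4.460896
r = -0.0577

-0.0577


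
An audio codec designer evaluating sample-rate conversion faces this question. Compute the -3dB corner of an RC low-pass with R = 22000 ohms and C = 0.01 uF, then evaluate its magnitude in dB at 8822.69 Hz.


Step 1 — cutoff frequency:
fc = 1 / (2*pi*R*C)
C = 0.01 uF = 1e-08 F
fc = 1 / (2*pi*22000*1e-08)
   = 723.432 Hz

Step 2 — magnitude at f = 8822.69 Hz:
|H(f)| = 1 / sqrt(1 + (f/fc)^2)
f/fc = 8822.69 / 723.432 = 12.195604
|H| = 1 / sqrt(1 + 148.732757) = 0.0817225
|H|_dB = 20*log10(0.0817225) = -21.75 dB

fc = 723.432 Hz; |H(8822.69 Hz)| = -21.75 dB


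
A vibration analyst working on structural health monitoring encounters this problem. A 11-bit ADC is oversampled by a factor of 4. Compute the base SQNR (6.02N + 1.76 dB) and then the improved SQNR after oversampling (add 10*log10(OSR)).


Step 1 — baseline SQNR at Nyquist:
SQNR_base = 6.02*N + 1.76
          = 6.02*11 + 1.76
          = 67.98 dB

Step 2 — oversampling processing gain:
G = 10*log10(OSR) = 10*log10(4) = 6.02 dB

Step 3 — total:
SQNR_total = 67.98 + 6.02 = 74.0 dB

Base SQNR = 67.98 dB; oversampled SQNR = 74.0 dB


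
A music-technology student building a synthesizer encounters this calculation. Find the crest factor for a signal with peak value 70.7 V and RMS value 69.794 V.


Crest factor is the ratio of peak to RMS:
CF = V_peak / V_rms
   = 70.7 / 69.794
   = 1.013

1.013


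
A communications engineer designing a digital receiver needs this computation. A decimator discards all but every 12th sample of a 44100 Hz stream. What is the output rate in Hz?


Decimation reduces the sample rate:
fs_out = fs_in / M
       = 44100 / 12
       = 3675.0 Hz

3675.0 Hz


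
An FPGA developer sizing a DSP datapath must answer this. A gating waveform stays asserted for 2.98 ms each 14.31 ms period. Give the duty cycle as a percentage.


Duty cycle as a percentage:
DC = (t_on / T) * 100
   = (2.98 / 14.31) * 100
   = 0.208246 * 100
   = 20.82 %

20.82 %


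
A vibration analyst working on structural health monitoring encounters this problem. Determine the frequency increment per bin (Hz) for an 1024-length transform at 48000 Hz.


DFT frequency resolution:
df = fs / N
   = 48000 / 1024
   = 46.875 Hz

46.875 Hz


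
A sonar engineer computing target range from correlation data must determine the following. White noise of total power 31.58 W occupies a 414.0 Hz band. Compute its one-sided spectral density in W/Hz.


Power spectral density:
PSD = P / BW
    = 31.58 / 414.0
    = 0.07628019 W/Hz

0.07628019 W/Hz


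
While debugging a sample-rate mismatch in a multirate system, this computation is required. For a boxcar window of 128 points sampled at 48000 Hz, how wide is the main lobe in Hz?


Main lobe width for a rectangular window:
Width = 2 * fs / N
      = 2 * 48000 / 128
      = 96000 / 128
      = 750.0 Hz

750.0 Hz


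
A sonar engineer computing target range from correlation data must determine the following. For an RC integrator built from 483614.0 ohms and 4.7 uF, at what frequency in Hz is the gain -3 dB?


Cutoff frequency of a first-order RC filter:
fc = 1 / (2 * pi * R * C)
C = 4.7 uF = 4.7e-06 F
fc = 1 / (2 * pi * 483614.0 * 4.7e-06)
   = 1 / 14.281590981988
   = 0.07002 Hz

0.07002 Hz


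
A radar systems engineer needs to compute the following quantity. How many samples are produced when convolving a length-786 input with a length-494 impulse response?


Linear convolution output length:
L = N + M - 1
  = 786 + 494 - 1
  = 1279 samples

1279


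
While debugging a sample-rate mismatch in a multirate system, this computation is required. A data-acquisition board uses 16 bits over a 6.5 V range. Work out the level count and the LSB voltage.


Step 1 — number of quantization levels:
L = 2^N = 2^16 = 65536

Step 2 — LSB step size:
delta = Vfs / L
      = 6.5 / 65536
      = 9.918e-05 V

Levels = 65536; step size = 9.918e-05 V


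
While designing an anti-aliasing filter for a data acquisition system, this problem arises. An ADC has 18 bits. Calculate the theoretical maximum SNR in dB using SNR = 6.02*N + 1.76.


Theoretical SNR for a full-scale sinusoid:
SNR = 6.02 * N + 1.76
    = 6.02 * 18 + 1.76
    = 108.36 + 1.76
    = 110.12 dB

110.12 dB


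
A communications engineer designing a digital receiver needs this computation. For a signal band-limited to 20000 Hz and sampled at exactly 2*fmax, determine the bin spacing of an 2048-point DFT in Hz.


Step 1 — Nyquist sampling rate:
fs = 2 * fmax = 2 * 20000 = 40000 Hz

Step 2 — DFT bin spacing:
df = fs / N = 40000 / 2048 = 19.5312 Hz

19.5312 Hz


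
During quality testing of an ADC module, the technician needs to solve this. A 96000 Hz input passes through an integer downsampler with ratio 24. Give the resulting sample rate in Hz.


Decimation reduces the sample rate:
fs_out = fs_in / M
       = 96000 / 24
       = 4000.0 Hz

4000.0 Hz


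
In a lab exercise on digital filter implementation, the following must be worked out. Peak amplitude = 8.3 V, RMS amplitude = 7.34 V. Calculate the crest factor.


Crest factor is the ratio of peak to RMS:
CF = V_peak / V_rms
   = 8.3 / 7.34
   = 1.1308

1.1308


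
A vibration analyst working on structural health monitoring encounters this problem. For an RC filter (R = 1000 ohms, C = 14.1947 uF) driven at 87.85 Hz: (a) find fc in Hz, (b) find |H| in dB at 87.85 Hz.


Step 1 — cutoff frequency:
fc = 1 / (2*pi*R*C)
C = 14.1947 uF = 1.41947e-05 F
fc = 1 / (2*pi*1000*1.41947e-05)
   = 11.2123 Hz

Step 2 — magnitude at f = 87.85 Hz:
|H(f)| = 1 / sqrt(1 + (f/fc)^2)
f/fc = 87.85 / 11.2123 = 7.835145
|H| = 1 / sqrt(1 + 61.389497) = 0.1266031
|H|_dB = 20*log10(0.1266031) = -17.95 dB

fc = 11.2123 Hz; |H(87.85 Hz)| = -17.95 dB


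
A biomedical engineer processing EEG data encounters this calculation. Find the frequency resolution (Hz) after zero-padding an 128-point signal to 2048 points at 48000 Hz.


Frequency resolution after zero-padding:
N_padded = 128 * 16 = 2048
df = fs / N_padded
   = 48000 / 2048
   = 23.4375 Hz

23.4375 Hz


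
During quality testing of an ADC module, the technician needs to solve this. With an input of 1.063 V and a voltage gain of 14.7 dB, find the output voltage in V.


Output voltage from dB gain:
V_out = V_in * 10^(gain_dB / 20)
      = 1.063 * 10^(14.7 / 20)
      = 1.063 * 5.432503
      = 5.7748 V

5.7748 V


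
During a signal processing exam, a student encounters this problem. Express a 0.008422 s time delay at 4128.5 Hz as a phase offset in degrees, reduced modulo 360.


Phase shift from frequency and time delay:
phi = 360 * f * t_delay
    = 360 * 4128.5 * 0.008422
    = 12517.28 degrees
    mod 360 = 277.28 degrees

277.28 degrees


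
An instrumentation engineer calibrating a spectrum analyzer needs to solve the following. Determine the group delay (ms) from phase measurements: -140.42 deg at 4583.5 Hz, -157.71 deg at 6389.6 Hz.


Group delay from phase difference:
tau = -d(phi)/d(omega)
d(phi) = -17.29 deg = -0.301767 rad
d(omega) = 2*pi*(6389.6 - 4583.5) = 11348.061 rad/s
tau = -(-0.301767) / 11348.061
    = 0.0266 ms

0.0266 ms


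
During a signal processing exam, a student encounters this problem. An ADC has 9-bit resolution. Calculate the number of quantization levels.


Number of quantization levels = 2^N
= 2^9
= 512

512


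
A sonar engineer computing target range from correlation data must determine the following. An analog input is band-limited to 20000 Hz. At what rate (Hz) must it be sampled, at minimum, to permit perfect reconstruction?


The Nyquist rate is twice the maximum frequency component.
fs_min = 2 * fmax
      = 2 * 20000
      = 40000 Hz

40000


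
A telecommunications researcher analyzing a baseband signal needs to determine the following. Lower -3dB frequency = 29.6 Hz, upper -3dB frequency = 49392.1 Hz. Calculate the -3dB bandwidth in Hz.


Bandwidth is the difference of -3dB frequencies:
BW = f_high - f_low
   = 49392.1 - 29.6
   = 49362.5 Hz

49362.5 Hz


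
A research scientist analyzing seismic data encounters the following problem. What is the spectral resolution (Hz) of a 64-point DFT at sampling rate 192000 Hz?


DFT frequency resolution:
df = fs / N
   = 192000 / 64
   = 3000.0 Hz

3000.0 Hz


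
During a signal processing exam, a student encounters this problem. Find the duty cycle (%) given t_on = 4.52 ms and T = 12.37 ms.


Duty cycle as a percentage:
DC = (t_on / T) * 100
   = (4.52 / 12.37) * 100
   = 0.3654 * 100
   = 36.54 %

36.54 %


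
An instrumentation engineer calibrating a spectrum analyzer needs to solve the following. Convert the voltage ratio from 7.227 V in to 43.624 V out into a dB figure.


Voltage gain in dB:
G = 20 * log10(Vout / Vin)
  = 20 * log10(43.624 / 7.227)
  = 20 * log10(6.036253)
  = 20 * 0.780767
  = 15.62 dB

15.62 dB


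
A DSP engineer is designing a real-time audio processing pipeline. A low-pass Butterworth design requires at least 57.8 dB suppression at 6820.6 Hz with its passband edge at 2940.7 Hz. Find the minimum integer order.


Butterworth filter order formula:
n = log10(10^(A/10) - 1) / (2 * log10(f_stop/f_pass))
10^(57.8/10) - 1 = 602558.5861
f_stop/f_pass = 6820.6 / 2940.7 = 2.3194
n = 7.9097 -> ceil = 8

8


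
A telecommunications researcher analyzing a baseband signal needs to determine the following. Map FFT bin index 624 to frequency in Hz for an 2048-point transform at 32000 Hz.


Frequency of DFT bin k:
f_k = k * fs / N
    = 624 * 32000 / 2048
    = 19968000 / 2048
    = 9750.0 Hz

9750.0 Hz


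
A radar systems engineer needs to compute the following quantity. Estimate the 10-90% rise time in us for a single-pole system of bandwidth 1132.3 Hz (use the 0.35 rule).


Rise time from bandwidth relationship:
tr = 0.35 / BW
   = 0.35 / 1132.3
   = 0.0003091053608 s
   = 309.1054 us

309.1054 us


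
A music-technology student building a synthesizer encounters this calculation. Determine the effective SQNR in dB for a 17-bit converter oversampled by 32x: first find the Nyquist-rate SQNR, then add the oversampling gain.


Step 1 — baseline SQNR at Nyquist:
SQNR_base = 6.02*N + 1.76
          = 6.02*17 + 1.76
          = 104.1 dB

Step 2 — oversampling processing gain:
G = 10*log10(OSR) = 10*log10(32) = 15.05 dB

Step 3 — total:
SQNR_total = 104.1 + 15.05 = 119.15 dB

Base SQNR = 104.1 dB; oversampled SQNR = 119.15 dB


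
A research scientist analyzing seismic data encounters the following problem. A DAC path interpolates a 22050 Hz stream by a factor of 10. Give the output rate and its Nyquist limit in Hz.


Step 1 — output sample rate after interpolation by L:
fs_out = L * fs_in = 10 * 22050 = 220500 Hz

Step 2 — Nyquist frequency of the output stream:
f_Nyq = fs_out / 2 = 220500 / 2 = 110250.0 Hz

fs_out = 220500 Hz; f_Nyquist = 110250.0 Hz


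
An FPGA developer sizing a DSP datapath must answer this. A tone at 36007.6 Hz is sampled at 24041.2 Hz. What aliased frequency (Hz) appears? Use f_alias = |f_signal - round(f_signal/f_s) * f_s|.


Compute the nearest integer multiple of fs to the signal:
n = round(36007.6 / 24041.2) = 1
f_alias = |36007.6 - 1 * 24041.2|
        = |36007.6 - 24041.2|
        = 11966.4 Hz

11966.4


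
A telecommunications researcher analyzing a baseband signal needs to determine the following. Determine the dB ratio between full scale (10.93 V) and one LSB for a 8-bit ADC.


Dynamic range from full-scale to LSB:
V_min = V_max / 2^bits = 10.93 / 2^8
DR = 20 * log10(V_max / V_min)
   = 20 * log10(2^8)
   = 20 * 8 * log10(2)
   = 48.16 dB

48.16 dB


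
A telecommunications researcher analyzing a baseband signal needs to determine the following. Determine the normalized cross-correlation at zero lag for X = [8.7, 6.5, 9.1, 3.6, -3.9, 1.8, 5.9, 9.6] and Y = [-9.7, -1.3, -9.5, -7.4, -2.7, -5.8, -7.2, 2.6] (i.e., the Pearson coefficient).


Pearson correlation coefficient (population):
r = cov(X,Y) / (std(X) * std(Y))
Mean X = 5.1625, Mean Y = -5.125
Cov(X,Y) = -1.462187
Std(X) = 4.270813, Std(Y) = 4.034151
r = -0.0849

-0.0849


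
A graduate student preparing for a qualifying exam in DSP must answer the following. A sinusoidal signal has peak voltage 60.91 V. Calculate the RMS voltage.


RMS voltage for a sinusoidal waveform:
V_rms = V_peak / sqrt(2)
      = 60.91 / 1.414214
      = 43.07 V

43.07 V


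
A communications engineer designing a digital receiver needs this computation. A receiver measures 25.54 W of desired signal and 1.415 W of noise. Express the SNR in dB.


SNR in decibels:
SNR = 10 * log10(Ps / Pn)
    = 10 * log10(25.54 / 1.415)
    = 10 * log10(18.0495)
    = 10 * 1.2565
    = 12.56 dB

12.56 dB


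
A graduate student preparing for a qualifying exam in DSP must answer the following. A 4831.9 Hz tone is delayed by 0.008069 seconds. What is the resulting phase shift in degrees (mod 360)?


Phase shift from frequency and time delay:
phi = 360 * f * t_delay
    = 360 * 4831.9 * 0.008069
    = 14035.9 degrees
    mod 360 = 355.9 degrees

355.9 degrees


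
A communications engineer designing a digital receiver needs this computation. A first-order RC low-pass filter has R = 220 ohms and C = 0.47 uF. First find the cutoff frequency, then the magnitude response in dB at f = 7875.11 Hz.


Step 1 — cutoff frequency:
fc = 1 / (2*pi*R*C)
C = 0.47 uF = 4.7e-07 F
fc = 1 / (2*pi*220*4.7e-07)
   = 1539.216 Hz

Step 2 — magnitude at f = 7875.11 Hz:
|H(f)| = 1 / sqrt(1 + (f/fc)^2)
f/fc = 7875.11 / 1539.216 = 5.116312
|H| = 1 / sqrt(1 + 26.176648) = 0.1918236
|H|_dB = 20*log10(0.1918236) = -14.34 dB

fc = 1539.216 Hz; |H(7875.11 Hz)| = -14.34 dB


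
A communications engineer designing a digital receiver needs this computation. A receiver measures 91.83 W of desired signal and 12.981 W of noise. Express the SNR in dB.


SNR in decibels:
SNR = 10 * log10(Ps / Pn)
    = 10 * log10(91.83 / 12.981)
    = 10 * log10(7.0742)
    = 10 * 0.8497
    = 8.5 dB

8.5 dB


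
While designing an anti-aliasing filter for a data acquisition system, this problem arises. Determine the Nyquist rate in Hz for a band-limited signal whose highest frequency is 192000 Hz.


The Nyquist rate is twice the maximum frequency component.
fs_min = 2 * fmax
      = 2 * 192000
      = 384000 Hz

384000


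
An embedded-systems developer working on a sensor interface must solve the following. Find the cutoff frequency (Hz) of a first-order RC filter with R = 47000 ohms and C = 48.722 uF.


Cutoff frequency of a first-order RC filter:
fc = 1 / (2 * pi * R * C)
C = 48.722 uF = 4.8722e-05 F
fc = 1 / (2 * pi * 47000 * 4.8722e-05)
   = 1 / 14.388079663211
   = 0.069502 Hz

0.069502 Hz


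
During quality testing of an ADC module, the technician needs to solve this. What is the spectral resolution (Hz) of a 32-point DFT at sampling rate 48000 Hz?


DFT frequency resolution:
df = fs / N
   = 48000 / 32
   = 1500.0 Hz

1500.0 Hz


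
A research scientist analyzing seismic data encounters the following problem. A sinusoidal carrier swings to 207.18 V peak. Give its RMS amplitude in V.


RMS voltage for a sinusoidal waveform:
V_rms = V_peak / sqrt(2)
      = 207.18 / 1.414214
      = 146.498 V

146.498 V


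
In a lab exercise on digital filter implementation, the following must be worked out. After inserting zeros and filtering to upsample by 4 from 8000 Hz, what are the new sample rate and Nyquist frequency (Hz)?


Step 1 — output sample rate after interpolation by L:
fs_out = L * fs_in = 4 * 8000 = 32000 Hz

Step 2 — Nyquist frequency of the output stream:
f_Nyq = fs_out / 2 = 32000 / 2 = 16000.0 Hz

fs_out = 32000 Hz; f_Nyquist = 16000.0 Hz


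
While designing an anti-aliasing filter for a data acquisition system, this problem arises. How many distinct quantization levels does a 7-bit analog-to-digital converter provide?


Number of quantization levels = 2^N
= 2^7
= 128

128


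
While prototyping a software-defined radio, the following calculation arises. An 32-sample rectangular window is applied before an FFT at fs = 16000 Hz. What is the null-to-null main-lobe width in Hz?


Main lobe width for a rectangular window:
Width = 2 * fs / N
      = 2 * 16000 / 32
      = 32000 / 32
      = 1000.0 Hz

1000.0 Hz


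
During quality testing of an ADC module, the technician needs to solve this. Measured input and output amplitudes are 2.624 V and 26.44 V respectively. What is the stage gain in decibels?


Voltage gain in dB:
G = 20 * log10(Vout / Vin)
  = 20 * log10(26.44 / 2.624)
  = 20 * log10(10.07622)
  = 20 * 1.003298
  = 20.07 dB

20.07 dB


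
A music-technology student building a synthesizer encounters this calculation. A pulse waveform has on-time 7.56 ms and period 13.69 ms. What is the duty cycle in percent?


Duty cycle as a percentage:
DC = (t_on / T) * 100
   = (7.56 / 13.69) * 100
   = 0.552228 * 100
   = 55.22 %

55.22 %


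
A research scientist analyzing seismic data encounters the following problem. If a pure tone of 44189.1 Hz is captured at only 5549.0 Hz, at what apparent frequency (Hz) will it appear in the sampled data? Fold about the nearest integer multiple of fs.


Compute the nearest integer multiple of fs to the signal:
n = round(44189.1 / 5549.0) = 8
f_alias = |44189.1 - 8 * 5549.0|
        = |44189.1 - 44392.0|
        = 202.9 Hz

202.9


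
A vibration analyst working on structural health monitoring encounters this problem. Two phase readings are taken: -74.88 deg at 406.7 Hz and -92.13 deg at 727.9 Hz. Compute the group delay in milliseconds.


Group delay from phase difference:
tau = -d(phi)/d(omega)
d(phi) = -17.25 deg = -0.301069 rad
d(omega) = 2*pi*(727.9 - 406.7) = 2018.1591 rad/s
tau = -(-0.301069) / 2018.1591
    = 0.1492 ms

0.1492 ms


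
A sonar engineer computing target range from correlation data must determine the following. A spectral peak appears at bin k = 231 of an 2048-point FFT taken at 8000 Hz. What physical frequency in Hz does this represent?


Frequency of DFT bin k:
f_k = k * fs / N
    = 231 * 8000 / 2048
    = 1848000 / 2048
    = 902.344 Hz

902.344 Hz


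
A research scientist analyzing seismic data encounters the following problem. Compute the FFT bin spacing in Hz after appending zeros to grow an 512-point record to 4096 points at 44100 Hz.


Frequency resolution after zero-padding:
N_padded = 512 * 8 = 4096
df = fs / N_padded
   = 44100 / 4096
   = 10.7666 Hz

10.7666 Hz


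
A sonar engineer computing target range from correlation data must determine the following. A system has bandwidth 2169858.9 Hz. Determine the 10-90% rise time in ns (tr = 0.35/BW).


Rise time from bandwidth relationship:
tr = 0.35 / BW
   = 0.35 / 2169858.9
   = 1.613008108e-07 s
   = 161.3008 ns

161.3008 ns


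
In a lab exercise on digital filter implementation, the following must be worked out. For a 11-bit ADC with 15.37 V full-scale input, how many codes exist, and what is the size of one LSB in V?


Step 1 — number of quantization levels:
L = 2^N = 2^11 = 2048

Step 2 — LSB step size:
delta = Vfs / L
      = 15.37 / 2048
      = 0.00750488 V

Levels = 2048; step size = 0.00750488 V


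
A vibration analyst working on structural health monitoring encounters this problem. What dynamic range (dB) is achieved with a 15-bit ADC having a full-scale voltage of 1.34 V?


Dynamic range from full-scale to LSB:
V_min = V_max / 2^bits = 1.34 / 2^15
DR = 20 * log10(V_max / V_min)
   = 20 * log10(2^15)
   = 20 * 15 * log10(2)
   = 90.31 dB

90.31 dB


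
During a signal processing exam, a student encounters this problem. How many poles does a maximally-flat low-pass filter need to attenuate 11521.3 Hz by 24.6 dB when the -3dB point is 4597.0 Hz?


Butterworth filter order formula:
n = log10(10^(A/10) - 1) / (2 * log10(f_stop/f_pass))
10^(24.6/10) - 1 = 287.4032
f_stop/f_pass = 11521.3 / 4597.0 = 2.5063
n = 3.0806 -> ceil = 4

4


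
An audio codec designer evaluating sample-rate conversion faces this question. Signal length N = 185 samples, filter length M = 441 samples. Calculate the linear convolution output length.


Linear convolution output length:
L = N + M - 1
  = 185 + 441 - 1
  = 625 samples

625


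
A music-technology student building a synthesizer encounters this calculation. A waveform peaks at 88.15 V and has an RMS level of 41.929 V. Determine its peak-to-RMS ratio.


Crest factor is the ratio of peak to RMS:
CF = V_peak / V_rms
   = 88.15 / 41.929
   = 2.1024

2.1024


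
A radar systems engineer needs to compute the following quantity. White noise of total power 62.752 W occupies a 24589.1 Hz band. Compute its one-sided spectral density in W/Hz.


Power spectral density:
PSD = P / BW
    = 62.752 / 24589.1
    = 0.00255203 W/Hz

0.00255203 W/Hz


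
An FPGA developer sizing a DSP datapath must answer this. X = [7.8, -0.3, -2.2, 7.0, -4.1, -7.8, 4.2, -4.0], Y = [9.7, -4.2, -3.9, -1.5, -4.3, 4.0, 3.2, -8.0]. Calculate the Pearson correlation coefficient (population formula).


Pearson correlation coefficient (population):
r = cov(X,Y) / (std(X) * std(Y))
Mean X = 0.075, Mean Y = -0.625
Cov(X,Y) = 13.405625
Std(X) = 5.315249, Std(Y) = 5.417506
r = 0.4655

0.4655


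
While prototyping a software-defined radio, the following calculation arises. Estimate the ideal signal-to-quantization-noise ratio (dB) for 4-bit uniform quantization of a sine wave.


Theoretical SNR for a full-scale sinusoid:
SNR = 6.02 * N + 1.76
    = 6.02 * 4 + 1.76
    = 24.08 + 1.76
    = 25.84 dB

25.84 dB


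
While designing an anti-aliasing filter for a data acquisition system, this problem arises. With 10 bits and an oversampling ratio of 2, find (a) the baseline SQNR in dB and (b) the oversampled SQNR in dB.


Step 1 — baseline SQNR at Nyquist:
SQNR_base = 6.02*N + 1.76
          = 6.02*10 + 1.76
          = 61.96 dB

Step 2 — oversampling processing gain:
G = 10*log10(OSR) = 10*log10(2) = 3.01 dB

Step 3 — total:
SQNR_total = 61.96 + 3.01 = 64.97 dB

Base SQNR = 61.96 dB; oversampled SQNR = 64.97 dB


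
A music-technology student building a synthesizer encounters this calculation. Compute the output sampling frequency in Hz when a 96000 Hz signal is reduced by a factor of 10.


Decimation reduces the sample rate:
fs_out = fs_in / M
       = 96000 / 10
       = 9600.0 Hz

9600.0 Hz


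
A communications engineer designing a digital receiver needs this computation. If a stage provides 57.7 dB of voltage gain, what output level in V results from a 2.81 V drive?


Output voltage from dB gain:
V_out = V_in * 10^(gain_dB / 20)
      = 2.81 * 10^(57.7 / 20)
      = 2.81 * 767.361489
      = 2156.2858 V

2156.2858 V


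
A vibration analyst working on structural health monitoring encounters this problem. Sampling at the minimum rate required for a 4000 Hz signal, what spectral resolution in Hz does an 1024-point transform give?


Step 1 — Nyquist sampling rate:
fs = 2 * fmax = 2 * 4000 = 8000 Hz

Step 2 — DFT bin spacing:
df = fs / N = 8000 / 1024 = 7.8125 Hz

7.8125 Hz


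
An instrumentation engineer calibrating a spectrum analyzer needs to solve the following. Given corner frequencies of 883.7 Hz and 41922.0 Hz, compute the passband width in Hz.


Bandwidth is the difference of -3dB frequencies:
BW = f_high - f_low
   = 41922.0 - 883.7
   = 41038.3 Hz

41038.3 Hz


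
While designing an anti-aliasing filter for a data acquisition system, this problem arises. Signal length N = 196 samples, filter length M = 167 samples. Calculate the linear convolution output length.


Linear convolution output length:
L = N + M - 1
  = 196 + 167 - 1
  = 362 samples

362


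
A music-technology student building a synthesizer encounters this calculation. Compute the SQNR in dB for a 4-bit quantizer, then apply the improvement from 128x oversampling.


Step 1 — baseline SQNR at Nyquist:
SQNR_base = 6.02*N + 1.76
          = 6.02*4 + 1.76
          = 25.84 dB

Step 2 — oversampling processing gain:
G = 10*log10(OSR) = 10*log10(128) = 21.07 dB

Step 3 — total:
SQNR_total = 25.84 + 21.07 = 46.91 dB

Base SQNR = 25.84 dB; oversampled SQNR = 46.91 dB


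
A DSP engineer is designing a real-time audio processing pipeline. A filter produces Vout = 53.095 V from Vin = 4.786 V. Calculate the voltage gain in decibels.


Voltage gain in dB:
G = 20 * log10(Vout / Vin)
  = 20 * log10(53.095 / 4.786)
  = 20 * log10(11.093815)
  = 20 * 1.045081
  = 20.9 dB

20.9 dB


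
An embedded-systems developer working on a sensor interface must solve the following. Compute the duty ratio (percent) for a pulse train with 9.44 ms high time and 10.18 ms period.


Duty cycle as a percentage:
DC = (t_on / T) * 100
   = (9.44 / 10.18) * 100
   = 0.927308 * 100
   = 92.73 %

92.73 %


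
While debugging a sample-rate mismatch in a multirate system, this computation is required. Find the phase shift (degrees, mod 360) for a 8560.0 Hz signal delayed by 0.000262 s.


Phase shift from frequency and time delay:
phi = 360 * f * t_delay
    = 360 * 8560.0 * 0.000262
    = 807.38 degrees
    mod 360 = 87.38 degrees

87.38 degrees


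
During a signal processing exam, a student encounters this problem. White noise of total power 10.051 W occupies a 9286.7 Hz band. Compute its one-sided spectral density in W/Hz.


Power spectral density:
PSD = P / BW
    = 10.051 / 9286.7
    = 0.0010823 W/Hz

0.0010823 W/Hz


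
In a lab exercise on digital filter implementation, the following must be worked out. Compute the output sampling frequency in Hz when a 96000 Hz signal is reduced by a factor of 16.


Decimation reduces the sample rate:
fs_out = fs_in / M
       = 96000 / 16
       = 6000.0 Hz

6000.0 Hz


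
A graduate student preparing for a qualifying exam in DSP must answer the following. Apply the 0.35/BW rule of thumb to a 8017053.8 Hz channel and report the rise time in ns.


Rise time from bandwidth relationship:
tr = 0.35 / BW
   = 0.35 / 8017053.8
   = 4.365693542e-08 s
   = 43.6569 ns

43.6569 ns


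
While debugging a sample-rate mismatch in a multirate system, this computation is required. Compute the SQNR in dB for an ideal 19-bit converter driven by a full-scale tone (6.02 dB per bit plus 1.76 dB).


Theoretical SNR for a full-scale sinusoid:
SNR = 6.02 * N + 1.76
    = 6.02 * 19 + 1.76
    = 114.38 + 1.76
    = 116.14 dB

116.14 dB


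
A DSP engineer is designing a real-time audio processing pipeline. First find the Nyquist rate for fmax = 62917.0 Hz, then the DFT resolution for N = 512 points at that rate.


Step 1 — Nyquist sampling rate:
fs = 2 * fmax = 2 * 62917.0 = 125834.0 Hz

Step 2 — DFT bin spacing:
df = fs / N = 125834.0 / 512 = 245.7695 Hz

245.7695 Hz


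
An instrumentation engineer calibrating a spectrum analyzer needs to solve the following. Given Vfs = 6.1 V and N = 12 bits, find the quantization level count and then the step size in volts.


Step 1 — number of quantization levels:
L = 2^N = 2^12 = 4096

Step 2 — LSB step size:
delta = Vfs / L
      = 6.1 / 4096
      = 0.00148926 V

Levels = 4096; step size = 0.00148926 V


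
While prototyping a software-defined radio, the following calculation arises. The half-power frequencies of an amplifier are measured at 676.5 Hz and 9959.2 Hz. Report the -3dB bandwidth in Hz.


Bandwidth is the difference of -3dB frequencies:
BW = f_high - f_low
   = 9959.2 - 676.5
   = 9282.7 Hz

9282.7 Hz


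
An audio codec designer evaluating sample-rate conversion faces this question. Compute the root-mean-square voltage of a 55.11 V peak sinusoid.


RMS voltage for a sinusoidal waveform:
V_rms = V_peak / sqrt(2)
      = 55.11 / 1.414214
      = 38.969 V

38.969 V


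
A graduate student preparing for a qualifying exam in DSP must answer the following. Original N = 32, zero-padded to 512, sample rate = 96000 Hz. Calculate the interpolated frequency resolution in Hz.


Frequency resolution after zero-padding:
N_padded = 32 * 16 = 512
df = fs / N_padded
   = 96000 / 512
   = 187.5 Hz

187.5 Hz


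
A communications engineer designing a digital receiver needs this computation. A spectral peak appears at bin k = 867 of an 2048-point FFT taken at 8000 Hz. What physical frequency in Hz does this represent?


Frequency of DFT bin k:
f_k = k * fs / N
    = 867 * 8000 / 2048
    = 6936000 / 2048
    = 3386.719 Hz

3386.719 Hz


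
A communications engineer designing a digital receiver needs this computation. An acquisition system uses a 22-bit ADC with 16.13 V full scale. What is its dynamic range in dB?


Dynamic range from full-scale to LSB:
V_min = V_max / 2^bits = 16.13 / 2^22
DR = 20 * log10(V_max / V_min)
   = 20 * log10(2^22)
   = 20 * 22 * log10(2)
   = 132.45 dB

132.45 dB


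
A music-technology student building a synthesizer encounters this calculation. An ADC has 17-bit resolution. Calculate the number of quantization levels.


Number of quantization levels = 2^N
= 2^17
= 131072

131072


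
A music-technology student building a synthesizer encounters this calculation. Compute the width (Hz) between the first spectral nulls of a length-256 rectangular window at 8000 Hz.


Main lobe width for a rectangular window:
Width = 2 * fs / N
      = 2 * 8000 / 256
      = 16000 / 256
      = 62.5 Hz

62.5 Hz


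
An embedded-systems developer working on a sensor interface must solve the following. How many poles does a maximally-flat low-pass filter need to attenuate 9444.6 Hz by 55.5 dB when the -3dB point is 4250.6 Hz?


Butterworth filter order formula:
n = log10(10^(A/10) - 1) / (2 * log10(f_stop/f_pass))
10^(55.5/10) - 1 = 354812.3892
f_stop/f_pass = 9444.6 / 4250.6 = 2.2219
n = 8.0033 -> ceil = 9

9


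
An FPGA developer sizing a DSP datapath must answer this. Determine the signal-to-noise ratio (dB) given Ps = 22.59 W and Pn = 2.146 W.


SNR in decibels:
SNR = 10 * log10(Ps / Pn)
    = 10 * log10(22.59 / 2.146)
    = 10 * log10(10.5266)
    = 10 * 1.0223
    = 10.22 dB

10.22 dB


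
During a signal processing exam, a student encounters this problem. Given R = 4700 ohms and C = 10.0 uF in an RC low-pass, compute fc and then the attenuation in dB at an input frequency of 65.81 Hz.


Step 1 — cutoff frequency:
fc = 1 / (2*pi*R*C)
C = 10.0 uF = 1e-05 F
fc = 1 / (2*pi*4700*1e-05)
   = 3.38628 Hz

Step 2 — magnitude at f = 65.81 Hz:
|H(f)| = 1 / sqrt(1 + (f/fc)^2)
f/fc = 65.81 / 3.38628 = 19.434305
|H| = 1 / sqrt(1 + 377.692211) = 0.0513874
|H|_dB = 20*log10(0.0513874) = -25.78 dB

fc = 3.38628 Hz; |H(65.81 Hz)| = -25.78 dB


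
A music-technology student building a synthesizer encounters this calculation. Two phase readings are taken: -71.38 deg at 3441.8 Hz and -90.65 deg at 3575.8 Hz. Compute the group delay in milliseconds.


Group delay from phase difference:
tau = -d(phi)/d(omega)
d(phi) = -19.27 deg = -0.336325 rad
d(omega) = 2*pi*(3575.8 - 3441.8) = 841.9468 rad/s
tau = -(-0.336325) / 841.9468
    = 0.3995 ms

0.3995 ms


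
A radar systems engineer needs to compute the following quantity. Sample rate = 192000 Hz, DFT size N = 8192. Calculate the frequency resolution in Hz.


DFT frequency resolution:
df = fs / N
   = 192000 / 8192
   = 23.4375 Hz

23.4375 Hz


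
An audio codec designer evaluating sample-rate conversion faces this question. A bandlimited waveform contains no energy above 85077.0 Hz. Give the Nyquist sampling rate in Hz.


The Nyquist rate is twice the maximum frequency component.
fs_min = 2 * fmax
      = 2 * 85077.0
      = 170154.0 Hz

170154.0


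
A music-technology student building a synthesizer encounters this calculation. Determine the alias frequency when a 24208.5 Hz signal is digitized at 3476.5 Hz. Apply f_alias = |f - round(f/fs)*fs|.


Compute the nearest integer multiple of fs to the signal:
n = round(24208.5 / 3476.5) = 7
f_alias = |24208.5 - 7 * 3476.5|
        = |24208.5 - 24335.5|
        = 127.0 Hz

127.0


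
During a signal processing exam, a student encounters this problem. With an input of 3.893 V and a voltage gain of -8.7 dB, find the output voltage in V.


Output voltage from dB gain:
V_out = V_in * 10^(gain_dB / 20)
      = 3.893 * 10^(-8.7 / 20)
      = 3.893 * 0.367282
      = 1.4298 V

1.4298 V


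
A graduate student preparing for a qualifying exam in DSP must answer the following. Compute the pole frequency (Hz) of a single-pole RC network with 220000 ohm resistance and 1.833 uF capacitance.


Cutoff frequency of a first-order RC filter:
fc = 1 / (2 * pi * R * C)
C = 1.833 uF = 1.833e-06 F
fc = 1 / (2 * pi * 220000 * 1.833e-06)
   = 1 / 2.5337573069732
   = 0.394671 Hz

0.394671 Hz


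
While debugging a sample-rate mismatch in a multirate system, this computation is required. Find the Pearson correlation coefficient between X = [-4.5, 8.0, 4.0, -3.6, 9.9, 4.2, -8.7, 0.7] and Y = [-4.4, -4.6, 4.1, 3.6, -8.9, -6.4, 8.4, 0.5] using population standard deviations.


Pearson correlation coefficient (population):
r = cov(X,Y) / (std(X) * std(Y))
Mean X = 1.25, Mean Y = -0.9625
Cov(X,Y) = -23.956875
Std(X) = 6.047107, Std(Y) = 5.633147
r = -0.7033

-0.7033


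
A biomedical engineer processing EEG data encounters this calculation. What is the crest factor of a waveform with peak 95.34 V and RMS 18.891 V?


Crest factor is the ratio of peak to RMS:
CF = V_peak / V_rms
   = 95.34 / 18.891
   = 5.0468

5.0468


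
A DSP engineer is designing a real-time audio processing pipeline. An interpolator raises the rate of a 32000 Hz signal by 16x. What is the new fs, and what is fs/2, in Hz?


Step 1 — output sample rate after interpolation by L:
fs_out = L * fs_in = 16 * 32000 = 512000 Hz

Step 2 — Nyquist frequency of the output stream:
f_Nyq = fs_out / 2 = 512000 / 2 = 256000.0 Hz

fs_out = 512000 Hz; f_Nyquist = 256000.0 Hz


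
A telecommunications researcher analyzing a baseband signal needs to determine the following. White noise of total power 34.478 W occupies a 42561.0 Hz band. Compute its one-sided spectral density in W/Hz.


Power spectral density:
PSD = P / BW
    = 34.478 / 42561.0
    = 0.00081008 W/Hz

0.00081008 W/Hz


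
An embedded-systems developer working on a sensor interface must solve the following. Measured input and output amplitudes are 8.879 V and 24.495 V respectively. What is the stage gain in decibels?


Voltage gain in dB:
G = 20 * log10(Vout / Vin)
  = 20 * log10(24.495 / 8.879)
  = 20 * log10(2.758757)
  = 20 * 0.440713
  = 8.81 dB

8.81 dB
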